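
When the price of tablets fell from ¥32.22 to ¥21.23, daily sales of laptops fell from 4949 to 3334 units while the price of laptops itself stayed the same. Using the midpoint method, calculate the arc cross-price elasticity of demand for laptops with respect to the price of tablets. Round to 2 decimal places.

0.95

ΔQ_A = 3334 − 4949 = -1615; ΔP_B = 21.23 − 32.22 = -10.99.
Midpoints: Q̄_A = 4141.5, P̄_B = 26.73.
ε = (ΔQ_A/Q̄_A)/(ΔP_B/P̄_B) = (-1615/4141.5)/(-10.99/26.73) ≈ 0.95.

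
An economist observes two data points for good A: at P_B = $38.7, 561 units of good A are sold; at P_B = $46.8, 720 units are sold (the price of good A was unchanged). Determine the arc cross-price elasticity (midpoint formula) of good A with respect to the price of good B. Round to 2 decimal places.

ΔQ_A = 720 − 561 = 159; ΔP_B = 46.8 − 38.7 = 8.1.
Midpoints: Q̄_A = 640.5, P̄_B = 42.75.
ε = (ΔQ_A/Q̄_A)/(ΔP_B/P̄_B) = (159/640.5)/(8.1/42.75) ≈ 1.31.
ε > 0: good A and good B are substitutes.

1.31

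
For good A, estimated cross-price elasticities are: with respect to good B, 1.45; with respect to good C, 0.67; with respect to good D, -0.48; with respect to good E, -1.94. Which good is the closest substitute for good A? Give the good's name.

Substitutes have ε > 0. Among the positive values, 1.45 (good B) is largest.

good B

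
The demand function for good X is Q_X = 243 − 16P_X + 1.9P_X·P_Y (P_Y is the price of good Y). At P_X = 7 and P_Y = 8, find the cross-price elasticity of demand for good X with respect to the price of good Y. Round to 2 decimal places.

0.45

At P_X = 7 and P_Y = 8: Q_X = 237.4.
∂Q_X/∂P_Y = 1.9P_X = 1.9(7) = 13.3000.
ε = (∂Q_X/∂P_Y)(P_Y/Q_X) = 13.3000 × (8/237.4) ≈ 0.45.
ε > 0: substitutes.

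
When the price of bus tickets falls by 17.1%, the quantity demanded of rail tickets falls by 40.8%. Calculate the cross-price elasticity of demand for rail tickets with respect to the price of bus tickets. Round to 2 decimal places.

ε = (%ΔQ of rail tickets) / (%ΔP of bus tickets) = (-40.8%) / (-17.1%) ≈ 2.39.

2.39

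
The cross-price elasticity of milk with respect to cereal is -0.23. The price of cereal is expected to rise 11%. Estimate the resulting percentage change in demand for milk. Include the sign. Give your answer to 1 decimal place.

-2.5%

%ΔQ ≈ ε × %ΔP of cereal = -0.23 × (11%) = -2.5%.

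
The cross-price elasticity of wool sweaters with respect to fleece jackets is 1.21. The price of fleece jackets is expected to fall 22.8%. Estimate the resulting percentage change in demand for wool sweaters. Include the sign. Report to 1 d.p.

-27.6%

%ΔQ ≈ ε × %ΔP of fleece jackets = 1.21 × (-22.8%) = -27.6%.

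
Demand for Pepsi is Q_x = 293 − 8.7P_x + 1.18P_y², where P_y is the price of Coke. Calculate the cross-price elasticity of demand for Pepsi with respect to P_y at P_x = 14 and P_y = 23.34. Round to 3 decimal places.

1.579

At P_x = 14 and P_y = 23.34: Q_x = 814.012.
∂Q_x/∂P_y = 2.36P_y = 2.36(23.34) = 55.0824.
ε = (∂Q_x/∂P_y)(P_y/Q_x) = 55.0824 × (23.34/814.012) ≈ 1.579.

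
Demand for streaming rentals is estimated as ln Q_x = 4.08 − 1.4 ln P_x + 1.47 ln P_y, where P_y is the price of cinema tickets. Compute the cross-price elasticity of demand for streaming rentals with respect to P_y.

1.47

In a log-linear (constant-elasticity) demand function, the coefficient on ln P_y is the cross-price elasticity.
ε = 1.47. Positive, so streaming rentals and cinema tickets are substitutes.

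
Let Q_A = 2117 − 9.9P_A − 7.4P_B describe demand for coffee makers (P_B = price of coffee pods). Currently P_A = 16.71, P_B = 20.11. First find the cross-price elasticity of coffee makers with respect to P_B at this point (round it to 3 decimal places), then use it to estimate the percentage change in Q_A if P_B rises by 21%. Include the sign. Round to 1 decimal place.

At P_A = 16.71, P_B = 20.11: Q_A = 1802.757.
∂Q_A/∂P_B = -7.4.
ε = (∂Q_A/∂P_B)(P_B/Q_A) = -7.4000 × 20.11/1802.757 ≈ -0.083.
%ΔQ_A ≈ ε × %ΔP_B = -0.083 × (21%) = -1.7%.

-1.7%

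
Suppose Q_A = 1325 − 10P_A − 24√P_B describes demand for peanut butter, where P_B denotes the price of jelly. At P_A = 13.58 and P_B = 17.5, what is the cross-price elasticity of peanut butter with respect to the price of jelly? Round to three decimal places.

At P_A = 13.58 and P_B = 17.5: Q_A = 1088.801.
∂Q_A/∂P_B = -24/(2√P_B) = -24/(2√17.5) = -2.8685.
ε = (∂Q_A/∂P_B)(P_B/Q_A) = -2.8685 × (17.5/1088.801) ≈ -0.046.
ε < 0: complements.

-0.046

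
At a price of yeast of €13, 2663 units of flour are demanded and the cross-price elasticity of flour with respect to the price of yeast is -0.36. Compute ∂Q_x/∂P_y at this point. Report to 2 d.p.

ε = (∂Q_x/∂P_y)·(P_y/Q_x) ⇒ ∂Q_x/∂P_y = ε·Q_x/P_y = -0.36 × 2663/13 ≈ -73.74.

-73.74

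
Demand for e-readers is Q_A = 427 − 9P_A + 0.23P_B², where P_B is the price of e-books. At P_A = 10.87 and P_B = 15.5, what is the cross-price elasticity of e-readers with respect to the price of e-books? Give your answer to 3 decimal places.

At P_A = 10.87 and P_B = 15.5: Q_A = 384.428.
∂Q_A/∂P_B = 0.46P_B = 0.46(15.5) = 7.1300.
ε = (∂Q_A/∂P_B)(P_B/Q_A) = 7.1300 × (15.5/384.428) ≈ 0.287.
ε > 0: substitutes.

0.287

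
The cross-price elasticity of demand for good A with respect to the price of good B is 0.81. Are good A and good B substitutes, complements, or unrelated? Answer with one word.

ε = 0.81 > 0, so a higher price of good B raises demand for good A: substitutes.

substitutes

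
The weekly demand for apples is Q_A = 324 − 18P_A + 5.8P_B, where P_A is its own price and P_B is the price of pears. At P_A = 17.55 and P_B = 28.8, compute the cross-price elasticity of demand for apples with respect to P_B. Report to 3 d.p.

0.954

At P_A = 17.55 and P_B = 28.8: Q_A = 175.14.
∂Q_A/∂P_B = 5.8.
ε = (∂Q_A/∂P_B)(P_B/Q_A) = 5.8 × (28.8/175.14) ≈ 0.954.
Since ε > 0, apples and pears are substitutes.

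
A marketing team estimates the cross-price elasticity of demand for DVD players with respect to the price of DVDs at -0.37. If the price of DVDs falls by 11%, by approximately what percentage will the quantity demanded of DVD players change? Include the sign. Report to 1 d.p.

4.1%

%ΔQ ≈ ε × %ΔP of DVDs = -0.37 × (-11%) = 4.1%.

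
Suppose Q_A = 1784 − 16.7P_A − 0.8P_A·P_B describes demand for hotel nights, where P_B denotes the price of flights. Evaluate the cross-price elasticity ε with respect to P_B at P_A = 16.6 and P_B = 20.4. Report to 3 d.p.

At P_A = 16.6 and P_B = 20.4: Q_A = 1235.868.
∂Q_A/∂P_B = -0.8P_A = -0.8(16.6) = -13.2800.
ε = (∂Q_A/∂P_B)(P_B/Q_A) = -13.2800 × (20.4/1235.868) ≈ -0.219.
ε < 0: complements.

-0.219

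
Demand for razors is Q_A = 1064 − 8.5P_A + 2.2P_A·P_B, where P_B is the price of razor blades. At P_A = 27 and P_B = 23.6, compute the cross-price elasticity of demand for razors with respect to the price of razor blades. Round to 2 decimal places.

0.63

At P_A = 27 and P_B = 23.6: Q_A = 2236.34.
∂Q_A/∂P_B = 2.2P_A = 2.2(27) = 59.4000.
ε = (∂Q_A/∂P_B)(P_B/Q_A) = 59.4000 × (23.6/2236.34) ≈ 0.63.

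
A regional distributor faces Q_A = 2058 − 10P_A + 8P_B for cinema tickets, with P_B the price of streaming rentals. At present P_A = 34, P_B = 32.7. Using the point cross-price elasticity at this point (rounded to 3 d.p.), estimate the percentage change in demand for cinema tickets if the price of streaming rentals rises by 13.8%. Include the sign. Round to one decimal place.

At P_A = 34, P_B = 32.7: Q_A = 1979.6.
∂Q_A/∂P_B = 8.
ε = (∂Q_A/∂P_B)(P_B/Q_A) = 8.0000 × 32.7/1979.6 ≈ 0.132.
%ΔQ_A ≈ ε × %ΔP_B = 0.132 × (13.8%) = 1.8%.

1.8%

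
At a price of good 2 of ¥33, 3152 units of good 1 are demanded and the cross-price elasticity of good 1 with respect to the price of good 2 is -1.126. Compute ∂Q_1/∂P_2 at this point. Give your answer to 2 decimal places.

ε = (∂Q_1/∂P_2)·(P_2/Q_1) ⇒ ∂Q_1/∂P_2 = ε·Q_1/P_2 = -1.126 × 3152/33 ≈ -107.55.

-107.55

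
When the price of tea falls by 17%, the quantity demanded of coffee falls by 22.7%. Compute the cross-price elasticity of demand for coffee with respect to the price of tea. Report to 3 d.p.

ε = (%ΔQ of coffee) / (%ΔP of tea) = (-22.7%) / (-17%) ≈ 1.335.
Positive cross-price elasticity: substitutes.

1.335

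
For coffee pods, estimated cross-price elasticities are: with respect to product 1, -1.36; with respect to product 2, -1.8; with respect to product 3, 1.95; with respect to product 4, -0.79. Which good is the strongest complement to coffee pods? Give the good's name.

product 2

Complements have ε < 0. The most negative value is -1.8 (product 2).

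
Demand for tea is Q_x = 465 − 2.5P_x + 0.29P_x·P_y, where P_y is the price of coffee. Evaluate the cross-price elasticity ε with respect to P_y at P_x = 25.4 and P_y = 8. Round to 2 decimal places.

At P_x = 25.4 and P_y = 8: Q_x = 460.428.
∂Q_x/∂P_y = 0.29P_x = 0.29(25.4) = 7.3660.
ε = (∂Q_x/∂P_y)(P_y/Q_x) = 7.3660 × (8/460.428) ≈ 0.13.

0.13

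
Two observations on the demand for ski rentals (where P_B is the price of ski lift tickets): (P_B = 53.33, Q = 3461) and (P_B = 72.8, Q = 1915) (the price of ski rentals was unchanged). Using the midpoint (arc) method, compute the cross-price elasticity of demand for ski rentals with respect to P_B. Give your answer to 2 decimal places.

ΔQ_A = 1915 − 3461 = -1546; ΔP_B = 72.8 − 53.33 = 19.47.
Midpoints: Q̄_A = 2688.0, P̄_B = 63.06.
ε = (ΔQ_A/Q̄_A)/(ΔP_B/P̄_B) = (-1546/2688.0)/(19.47/63.06) ≈ -1.86.
ε < 0: ski rentals and ski lift tickets are complements.

-1.86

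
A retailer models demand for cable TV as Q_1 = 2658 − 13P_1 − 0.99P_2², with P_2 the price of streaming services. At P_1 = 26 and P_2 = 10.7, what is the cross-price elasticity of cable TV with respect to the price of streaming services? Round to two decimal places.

At P_1 = 26 and P_2 = 10.7: Q_1 = 2206.655.
∂Q_1/∂P_2 = -1.98P_2 = -1.98(10.7) = -21.1860.
ε = (∂Q_1/∂P_2)(P_2/Q_1) = -21.1860 × (10.7/2206.655) ≈ -0.10.

-0.10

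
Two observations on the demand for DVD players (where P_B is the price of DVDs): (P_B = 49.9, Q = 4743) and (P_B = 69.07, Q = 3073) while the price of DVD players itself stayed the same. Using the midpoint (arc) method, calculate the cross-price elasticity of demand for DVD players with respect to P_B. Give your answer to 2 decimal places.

-1.33

ΔQ_A = 3073 − 4743 = -1670; ΔP_B = 69.07 − 49.9 = 19.17.
Midpoints: Q̄_A = 3908.0, P̄_B = 59.48.
ε = (ΔQ_A/Q̄_A)/(ΔP_B/P̄_B) = (-1670/3908.0)/(19.17/59.48) ≈ -1.33.
ε < 0: DVD players and DVDs are complements.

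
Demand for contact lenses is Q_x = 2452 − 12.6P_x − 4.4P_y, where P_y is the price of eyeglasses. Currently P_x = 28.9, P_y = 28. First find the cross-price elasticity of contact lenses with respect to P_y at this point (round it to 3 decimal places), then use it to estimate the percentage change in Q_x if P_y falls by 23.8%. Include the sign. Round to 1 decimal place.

1.5%

At P_x = 28.9, P_y = 28: Q_x = 1964.66.
∂Q_x/∂P_y = -4.4.
ε = (∂Q_x/∂P_y)(P_y/Q_x) = -4.4000 × 28/1964.66 ≈ -0.063.
%ΔQ_x ≈ ε × %ΔP_y = -0.063 × (-23.8%) = 1.5%.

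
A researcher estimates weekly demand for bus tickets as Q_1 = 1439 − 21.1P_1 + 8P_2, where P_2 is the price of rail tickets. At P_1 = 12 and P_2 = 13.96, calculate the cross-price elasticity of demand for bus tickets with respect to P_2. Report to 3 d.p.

At P_1 = 12 and P_2 = 13.96: Q_1 = 1297.48.
∂Q_1/∂P_2 = 8.
ε = (∂Q_1/∂P_2)(P_2/Q_1) = 8 × (13.96/1297.48) ≈ 0.086.

0.086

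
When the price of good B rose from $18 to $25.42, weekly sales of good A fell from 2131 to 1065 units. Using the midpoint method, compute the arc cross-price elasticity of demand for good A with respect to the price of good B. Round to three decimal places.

-1.952

ΔQ_A = 1065 − 2131 = -1066; ΔP_B = 25.42 − 18 = 7.42.
Midpoints: Q̄_A = 1598.0, P̄_B = 21.71.
ε = (ΔQ_A/Q̄_A)/(ΔP_B/P̄_B) = (-1066/1598.0)/(7.42/21.71) ≈ -1.952.
ε < 0: good A and good B are complements.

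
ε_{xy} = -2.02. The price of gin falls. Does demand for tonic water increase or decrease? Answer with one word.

ε < 0 and the price of gin falls, so the quantity of tonic water moves in the opposite direction: it increases.

increase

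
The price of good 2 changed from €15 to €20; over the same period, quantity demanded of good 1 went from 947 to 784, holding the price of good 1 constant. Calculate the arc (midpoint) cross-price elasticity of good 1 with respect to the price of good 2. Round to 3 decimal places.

ΔQ_1 = 784 − 947 = -163; ΔP_2 = 20 − 15 = 5.
Midpoints: Q̄_1 = 865.5, P̄_2 = 17.50.
ε = (ΔQ_1/Q̄_1)/(ΔP_2/P̄_2) = (-163/865.5)/(5/17.50) ≈ -0.659.

-0.659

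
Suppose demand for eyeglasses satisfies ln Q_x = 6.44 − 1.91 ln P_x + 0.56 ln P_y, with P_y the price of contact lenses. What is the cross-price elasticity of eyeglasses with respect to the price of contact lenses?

In a log-linear (constant-elasticity) demand function, the coefficient on ln P_y is the cross-price elasticity.
ε = 0.56. Positive, so eyeglasses and contact lenses are substitutes.

0.56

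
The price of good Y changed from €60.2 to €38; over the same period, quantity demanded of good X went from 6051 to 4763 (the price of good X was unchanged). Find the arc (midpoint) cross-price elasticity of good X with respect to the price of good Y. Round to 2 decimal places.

0.53

ΔQ_X = 4763 − 6051 = -1288; ΔP_Y = 38 − 60.2 = -22.2.
Midpoints: Q̄_X = 5407.0, P̄_Y = 49.10.
ε = (ΔQ_X/Q̄_X)/(ΔP_Y/P̄_Y) = (-1288/5407.0)/(-22.2/49.10) ≈ 0.53.
ε > 0: good X and good Y are substitutes.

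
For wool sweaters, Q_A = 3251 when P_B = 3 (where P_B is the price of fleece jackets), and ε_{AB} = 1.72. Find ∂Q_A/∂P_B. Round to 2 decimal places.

ε = (∂Q_A/∂P_B)·(P_B/Q_A) ⇒ ∂Q_A/∂P_B = ε·Q_A/P_B = 1.72 × 3251/3 ≈ 1863.91.

1863.91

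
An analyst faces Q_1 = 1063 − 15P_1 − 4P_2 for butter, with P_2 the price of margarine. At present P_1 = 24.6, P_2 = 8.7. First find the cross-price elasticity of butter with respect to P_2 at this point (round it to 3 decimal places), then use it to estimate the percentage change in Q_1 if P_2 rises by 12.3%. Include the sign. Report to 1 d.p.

-0.7%

At P_1 = 24.6, P_2 = 8.7: Q_1 = 659.2.
∂Q_1/∂P_2 = -4.
ε = (∂Q_1/∂P_2)(P_2/Q_1) = -4.0000 × 8.7/659.2 ≈ -0.053.
%ΔQ_1 ≈ ε × %ΔP_2 = -0.053 × (12.3%) = -0.7%.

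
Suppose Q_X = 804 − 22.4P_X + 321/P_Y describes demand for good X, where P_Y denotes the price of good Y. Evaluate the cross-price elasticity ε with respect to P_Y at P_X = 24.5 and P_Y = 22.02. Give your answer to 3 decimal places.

-0.054

At P_X = 24.5 and P_Y = 22.02: Q_X = 269.778.
∂Q_X/∂P_Y = −321/P_Y² = -0.6620.
ε = (∂Q_X/∂P_Y)(P_Y/Q_X) = -0.6620 × (22.02/269.778) ≈ -0.054.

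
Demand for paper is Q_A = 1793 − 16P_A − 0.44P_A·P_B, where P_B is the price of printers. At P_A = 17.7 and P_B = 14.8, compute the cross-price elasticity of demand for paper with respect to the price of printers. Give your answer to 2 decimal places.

At P_A = 17.7 and P_B = 14.8: Q_A = 1394.538.
∂Q_A/∂P_B = -0.44P_A = -0.44(17.7) = -7.7880.
ε = (∂Q_A/∂P_B)(P_B/Q_A) = -7.7880 × (14.8/1394.538) ≈ -0.08.
ε < 0: complements.

-0.08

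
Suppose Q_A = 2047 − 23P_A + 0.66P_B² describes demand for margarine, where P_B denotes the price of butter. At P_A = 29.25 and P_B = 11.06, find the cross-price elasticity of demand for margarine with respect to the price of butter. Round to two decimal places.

0.11

At P_A = 29.25 and P_B = 11.06: Q_A = 1454.984.
∂Q_A/∂P_B = 1.32P_B = 1.32(11.06) = 14.5992.
ε = (∂Q_A/∂P_B)(P_B/Q_A) = 14.5992 × (11.06/1454.984) ≈ 0.11.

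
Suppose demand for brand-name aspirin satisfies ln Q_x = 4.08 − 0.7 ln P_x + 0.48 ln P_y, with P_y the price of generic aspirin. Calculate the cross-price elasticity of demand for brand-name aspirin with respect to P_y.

0.48

In a log-linear (constant-elasticity) demand function, the coefficient on ln P_y is the cross-price elasticity.
ε = 0.48. Positive, so brand-name aspirin and generic aspirin are substitutes.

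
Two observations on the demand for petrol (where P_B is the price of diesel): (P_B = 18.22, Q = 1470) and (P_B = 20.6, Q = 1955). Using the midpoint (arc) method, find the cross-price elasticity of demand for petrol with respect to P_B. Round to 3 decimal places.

2.310

ΔQ_A = 1955 − 1470 = 485; ΔP_B = 20.6 − 18.22 = 2.38.
Midpoints: Q̄_A = 1712.5, P̄_B = 19.41.
ε = (ΔQ_A/Q̄_A)/(ΔP_B/P̄_B) = (485/1712.5)/(2.38/19.41) ≈ 2.310.
ε > 0: petrol and diesel are substitutes.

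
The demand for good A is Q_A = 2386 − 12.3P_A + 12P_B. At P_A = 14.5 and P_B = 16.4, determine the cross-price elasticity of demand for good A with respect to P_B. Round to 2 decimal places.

0.08

At P_A = 14.5 and P_B = 16.4: Q_A = 2404.45.
∂Q_A/∂P_B = 12.
ε = (∂Q_A/∂P_B)(P_B/Q_A) = 12 × (16.4/2404.45) ≈ 0.08.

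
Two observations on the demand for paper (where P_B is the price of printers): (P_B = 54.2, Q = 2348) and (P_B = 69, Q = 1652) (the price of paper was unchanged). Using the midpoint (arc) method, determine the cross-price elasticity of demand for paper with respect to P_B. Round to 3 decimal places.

ΔQ_A = 1652 − 2348 = -696; ΔP_B = 69 − 54.2 = 14.8.
Midpoints: Q̄_A = 2000.0, P̄_B = 61.60.
ε = (ΔQ_A/Q̄_A)/(ΔP_B/P̄_B) = (-696/2000.0)/(14.8/61.60) ≈ -1.448.

-1.448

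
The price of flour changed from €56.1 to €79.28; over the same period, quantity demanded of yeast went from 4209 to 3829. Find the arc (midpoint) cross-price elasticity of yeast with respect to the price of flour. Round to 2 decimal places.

ΔQ_A = 3829 − 4209 = -380; ΔP_B = 79.28 − 56.1 = 23.18.
Midpoints: Q̄_A = 4019.0, P̄_B = 67.69.
ε = (ΔQ_A/Q̄_A)/(ΔP_B/P̄_B) = (-380/4019.0)/(23.18/67.69) ≈ -0.28.
ε < 0: yeast and flour are complements.

-0.28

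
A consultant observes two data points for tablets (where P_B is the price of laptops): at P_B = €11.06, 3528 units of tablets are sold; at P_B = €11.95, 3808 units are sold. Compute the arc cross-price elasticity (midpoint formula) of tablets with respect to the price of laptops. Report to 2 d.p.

0.99

ΔQ_A = 3808 − 3528 = 280; ΔP_B = 11.95 − 11.06 = 0.89.
Midpoints: Q̄_A = 3668.0, P̄_B = 11.50.
ε = (ΔQ_A/Q̄_A)/(ΔP_B/P̄_B) = (280/3668.0)/(0.89/11.50) ≈ 0.99.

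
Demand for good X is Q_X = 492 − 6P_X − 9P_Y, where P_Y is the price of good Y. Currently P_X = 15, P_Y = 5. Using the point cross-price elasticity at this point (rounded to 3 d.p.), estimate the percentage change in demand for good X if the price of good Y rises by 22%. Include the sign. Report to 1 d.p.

-2.8%

At P_X = 15, P_Y = 5: Q_X = 357.
∂Q_X/∂P_Y = -9.
ε = (∂Q_X/∂P_Y)(P_Y/Q_X) = -9.0000 × 5/357 ≈ -0.126.
%ΔQ_X ≈ ε × %ΔP_Y = -0.126 × (22%) = -2.8%.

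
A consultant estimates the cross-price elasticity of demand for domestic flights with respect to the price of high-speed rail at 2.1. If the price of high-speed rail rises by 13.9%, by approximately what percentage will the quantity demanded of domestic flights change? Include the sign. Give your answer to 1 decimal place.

%ΔQ ≈ ε × %ΔP of high-speed rail = 2.1 × (13.9%) = 29.2%.

29.2%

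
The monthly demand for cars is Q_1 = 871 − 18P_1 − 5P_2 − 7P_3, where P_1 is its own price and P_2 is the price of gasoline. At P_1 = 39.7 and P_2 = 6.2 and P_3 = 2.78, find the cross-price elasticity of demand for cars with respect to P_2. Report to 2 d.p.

At P_1 = 39.7 and P_2 = 6.2 and P_3 = 2.78: Q_1 = 105.94.
∂Q_1/∂P_2 = -5.
ε = (∂Q_1/∂P_2)(P_2/Q_1) = -5 × (6.2/105.94) ≈ -0.29.
Since ε < 0, cars and gasoline are complements.

-0.29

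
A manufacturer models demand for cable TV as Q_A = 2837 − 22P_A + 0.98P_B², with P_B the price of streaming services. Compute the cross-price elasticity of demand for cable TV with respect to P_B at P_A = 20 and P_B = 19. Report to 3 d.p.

0.257

At P_A = 20 and P_B = 19: Q_A = 2750.78.
∂Q_A/∂P_B = 1.96P_B = 1.96(19) = 37.2400.
ε = (∂Q_A/∂P_B)(P_B/Q_A) = 37.2400 × (19/2750.78) ≈ 0.257.
ε > 0: substitutes.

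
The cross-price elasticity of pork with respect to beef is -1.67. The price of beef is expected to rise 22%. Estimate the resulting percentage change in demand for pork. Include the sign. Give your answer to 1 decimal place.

-36.7%

%ΔQ ≈ ε × %ΔP of beef = -1.67 × (22%) = -36.7%.
Demand for pork falls by about 36.7%.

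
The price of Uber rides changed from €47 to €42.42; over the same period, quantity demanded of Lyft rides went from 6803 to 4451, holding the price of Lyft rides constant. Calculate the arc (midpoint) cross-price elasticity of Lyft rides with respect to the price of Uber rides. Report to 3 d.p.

4.080

ΔQ_A = 4451 − 6803 = -2352; ΔP_B = 42.42 − 47 = -4.58.
Midpoints: Q̄_A = 5627.0, P̄_B = 44.71.
ε = (ΔQ_A/Q̄_A)/(ΔP_B/P̄_B) = (-2352/5627.0)/(-4.58/44.71) ≈ 4.080.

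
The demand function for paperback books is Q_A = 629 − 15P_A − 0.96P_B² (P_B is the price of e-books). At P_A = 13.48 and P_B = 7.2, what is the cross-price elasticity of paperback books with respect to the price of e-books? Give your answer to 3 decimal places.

At P_A = 13.48 and P_B = 7.2: Q_A = 377.034.
∂Q_A/∂P_B = -1.92P_B = -1.92(7.2) = -13.8240.
ε = (∂Q_A/∂P_B)(P_B/Q_A) = -13.8240 × (7.2/377.034) ≈ -0.264.
ε < 0: complements.

-0.264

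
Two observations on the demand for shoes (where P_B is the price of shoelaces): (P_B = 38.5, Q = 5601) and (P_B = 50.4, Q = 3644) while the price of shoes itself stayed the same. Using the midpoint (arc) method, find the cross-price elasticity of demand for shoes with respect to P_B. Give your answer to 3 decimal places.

-1.581

ΔQ_A = 3644 − 5601 = -1957; ΔP_B = 50.4 − 38.5 = 11.9.
Midpoints: Q̄_A = 4622.5, P̄_B = 44.45.
ε = (ΔQ_A/Q̄_A)/(ΔP_B/P̄_B) = (-1957/4622.5)/(11.9/44.45) ≈ -1.581.
ε < 0: shoes and shoelaces are complements.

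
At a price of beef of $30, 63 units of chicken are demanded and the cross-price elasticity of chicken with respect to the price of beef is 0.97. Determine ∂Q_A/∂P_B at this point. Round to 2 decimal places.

ε = (∂Q_A/∂P_B)·(P_B/Q_A) ⇒ ∂Q_A/∂P_B = ε·Q_A/P_B = 0.97 × 63/30 ≈ 2.04.

2.04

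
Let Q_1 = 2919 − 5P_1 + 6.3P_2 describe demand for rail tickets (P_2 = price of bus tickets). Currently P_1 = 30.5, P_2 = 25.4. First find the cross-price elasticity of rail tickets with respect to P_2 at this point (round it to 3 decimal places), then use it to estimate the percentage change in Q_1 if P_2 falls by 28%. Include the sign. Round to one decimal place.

At P_1 = 30.5, P_2 = 25.4: Q_1 = 2926.52.
∂Q_1/∂P_2 = 6.3.
ε = (∂Q_1/∂P_2)(P_2/Q_1) = 6.3000 × 25.4/2926.52 ≈ 0.055.
%ΔQ_1 ≈ ε × %ΔP_2 = 0.055 × (-28%) = -1.5%.

-1.5%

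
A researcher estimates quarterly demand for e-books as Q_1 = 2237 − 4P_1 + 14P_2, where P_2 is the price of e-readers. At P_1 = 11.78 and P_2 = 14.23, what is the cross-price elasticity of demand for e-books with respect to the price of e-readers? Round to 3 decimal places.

0.083

At P_1 = 11.78 and P_2 = 14.23: Q_1 = 2389.1.
∂Q_1/∂P_2 = 14.
ε = (∂Q_1/∂P_2)(P_2/Q_1) = 14 × (14.23/2389.1) ≈ 0.083.
Since ε > 0, e-books and e-readers are substitutes.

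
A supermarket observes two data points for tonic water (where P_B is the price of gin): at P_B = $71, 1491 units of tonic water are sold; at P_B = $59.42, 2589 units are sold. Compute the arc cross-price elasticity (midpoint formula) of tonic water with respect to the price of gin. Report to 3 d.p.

-3.031

ΔQ_A = 2589 − 1491 = 1098; ΔP_B = 59.42 − 71 = -11.58.
Midpoints: Q̄_A = 2040.0, P̄_B = 65.21.
ε = (ΔQ_A/Q̄_A)/(ΔP_B/P̄_B) = (1098/2040.0)/(-11.58/65.21) ≈ -3.031.
ε < 0: tonic water and gin are complements.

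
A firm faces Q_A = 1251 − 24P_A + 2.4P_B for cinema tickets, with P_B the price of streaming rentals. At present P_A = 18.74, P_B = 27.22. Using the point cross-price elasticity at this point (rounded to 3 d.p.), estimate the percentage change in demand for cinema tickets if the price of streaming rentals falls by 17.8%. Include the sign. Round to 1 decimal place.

At P_A = 18.74, P_B = 27.22: Q_A = 866.568.
∂Q_A/∂P_B = 2.4.
ε = (∂Q_A/∂P_B)(P_B/Q_A) = 2.4000 × 27.22/866.568 ≈ 0.075.
%ΔQ_A ≈ ε × %ΔP_B = 0.075 × (-17.8%) = -1.3%.

-1.3%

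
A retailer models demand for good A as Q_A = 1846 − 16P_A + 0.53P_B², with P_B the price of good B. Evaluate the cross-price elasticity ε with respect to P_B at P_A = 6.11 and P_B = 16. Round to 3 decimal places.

At P_A = 6.11 and P_B = 16: Q_A = 1883.92.
∂Q_A/∂P_B = 1.06P_B = 1.06(16) = 16.9600.
ε = (∂Q_A/∂P_B)(P_B/Q_A) = 16.9600 × (16/1883.92) ≈ 0.144.

0.144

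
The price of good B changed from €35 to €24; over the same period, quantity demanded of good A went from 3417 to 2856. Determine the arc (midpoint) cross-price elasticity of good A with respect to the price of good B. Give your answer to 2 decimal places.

ΔQ_A = 2856 − 3417 = -561; ΔP_B = 24 − 35 = -11.
Midpoints: Q̄_A = 3136.5, P̄_B = 29.50.
ε = (ΔQ_A/Q̄_A)/(ΔP_B/P̄_B) = (-561/3136.5)/(-11/29.50) ≈ 0.48.
ε > 0: good A and good B are substitutes.

0.48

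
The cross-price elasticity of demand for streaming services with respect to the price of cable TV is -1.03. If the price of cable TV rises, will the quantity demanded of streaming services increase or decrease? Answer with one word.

ε < 0 and the price of cable TV rises, so the quantity of streaming services moves in the opposite direction: it decreases.

decrease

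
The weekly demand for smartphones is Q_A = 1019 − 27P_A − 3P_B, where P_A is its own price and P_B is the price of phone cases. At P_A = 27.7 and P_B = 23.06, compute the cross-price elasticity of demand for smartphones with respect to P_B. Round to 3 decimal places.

At P_A = 27.7 and P_B = 23.06: Q_A = 201.92.
∂Q_A/∂P_B = -3.
ε = (∂Q_A/∂P_B)(P_B/Q_A) = -3 × (23.06/201.92) ≈ -0.343.

-0.343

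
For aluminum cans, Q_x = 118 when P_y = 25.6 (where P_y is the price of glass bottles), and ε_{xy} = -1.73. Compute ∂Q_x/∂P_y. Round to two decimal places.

-7.97

ε = (∂Q_x/∂P_y)·(P_y/Q_x) ⇒ ∂Q_x/∂P_y = ε·Q_x/P_y = -1.73 × 118/25.6 ≈ -7.97.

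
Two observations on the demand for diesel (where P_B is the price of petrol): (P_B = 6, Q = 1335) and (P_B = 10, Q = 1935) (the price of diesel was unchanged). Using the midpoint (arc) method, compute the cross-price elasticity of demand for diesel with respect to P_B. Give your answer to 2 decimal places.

0.73

ΔQ_A = 1935 − 1335 = 600; ΔP_B = 10 − 6 = 4.
Midpoints: Q̄_A = 1635.0, P̄_B = 8.00.
ε = (ΔQ_A/Q̄_A)/(ΔP_B/P̄_B) = (600/1635.0)/(4/8.00) ≈ 0.73.
ε > 0: diesel and petrol are substitutes.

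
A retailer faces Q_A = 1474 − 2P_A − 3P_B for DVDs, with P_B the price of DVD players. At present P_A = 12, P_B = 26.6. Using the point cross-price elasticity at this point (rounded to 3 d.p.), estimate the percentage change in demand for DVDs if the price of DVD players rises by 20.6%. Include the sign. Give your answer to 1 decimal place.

At P_A = 12, P_B = 26.6: Q_A = 1370.2.
∂Q_A/∂P_B = -3.
ε = (∂Q_A/∂P_B)(P_B/Q_A) = -3.0000 × 26.6/1370.2 ≈ -0.058.
%ΔQ_A ≈ ε × %ΔP_B = -0.058 × (20.6%) = -1.2%.

-1.2%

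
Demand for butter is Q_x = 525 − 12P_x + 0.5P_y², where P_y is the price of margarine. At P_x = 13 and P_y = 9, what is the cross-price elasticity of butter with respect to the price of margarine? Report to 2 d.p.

0.20

At P_x = 13 and P_y = 9: Q_x = 409.5.
∂Q_x/∂P_y = 1P_y = 1(9) = 9.0000.
ε = (∂Q_x/∂P_y)(P_y/Q_x) = 9.0000 × (9/409.5) ≈ 0.20.
ε > 0: substitutes.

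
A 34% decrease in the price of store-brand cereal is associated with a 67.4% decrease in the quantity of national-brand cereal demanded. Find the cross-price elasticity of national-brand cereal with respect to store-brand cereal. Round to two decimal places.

1.98

ε = (%ΔQ of national-brand cereal) / (%ΔP of store-brand cereal) = (-67.4%) / (-34%) ≈ 1.98.
Positive cross-price elasticity: substitutes.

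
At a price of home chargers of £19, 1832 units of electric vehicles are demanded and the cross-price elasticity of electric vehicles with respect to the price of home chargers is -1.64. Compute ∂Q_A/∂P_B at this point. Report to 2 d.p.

-158.13

ε = (∂Q_A/∂P_B)·(P_B/Q_A) ⇒ ∂Q_A/∂P_B = ε·Q_A/P_B = -1.64 × 1832/19 ≈ -158.13.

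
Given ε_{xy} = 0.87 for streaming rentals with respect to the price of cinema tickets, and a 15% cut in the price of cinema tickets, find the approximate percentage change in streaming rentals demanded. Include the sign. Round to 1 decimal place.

-13.1%

%ΔQ ≈ ε × %ΔP of cinema tickets = 0.87 × (-15%) = -13.1%.
Demand for streaming rentals falls by about 13.1%.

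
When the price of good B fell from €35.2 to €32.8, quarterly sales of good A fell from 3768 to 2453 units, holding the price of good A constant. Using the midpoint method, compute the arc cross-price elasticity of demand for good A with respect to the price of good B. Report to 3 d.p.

ΔQ_A = 2453 − 3768 = -1315; ΔP_B = 32.8 − 35.2 = -2.4.
Midpoints: Q̄_A = 3110.5, P̄_B = 34.00.
ε = (ΔQ_A/Q̄_A)/(ΔP_B/P̄_B) = (-1315/3110.5)/(-2.4/34.00) ≈ 5.989.

5.989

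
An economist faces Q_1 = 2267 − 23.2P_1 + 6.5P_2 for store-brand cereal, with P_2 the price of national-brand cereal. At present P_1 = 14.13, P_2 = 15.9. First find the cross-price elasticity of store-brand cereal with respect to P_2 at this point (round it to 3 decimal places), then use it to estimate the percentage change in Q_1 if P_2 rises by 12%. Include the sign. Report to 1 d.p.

0.6%

At P_1 = 14.13, P_2 = 15.9: Q_1 = 2042.534.
∂Q_1/∂P_2 = 6.5.
ε = (∂Q_1/∂P_2)(P_2/Q_1) = 6.5000 × 15.9/2042.534 ≈ 0.051.
%ΔQ_1 ≈ ε × %ΔP_2 = 0.051 × (12%) = 0.6%.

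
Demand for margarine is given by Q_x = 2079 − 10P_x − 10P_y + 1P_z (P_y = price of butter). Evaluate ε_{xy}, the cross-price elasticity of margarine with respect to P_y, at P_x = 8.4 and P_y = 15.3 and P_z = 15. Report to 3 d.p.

At P_x = 8.4 and P_y = 15.3 and P_z = 15: Q_x = 1857.
∂Q_x/∂P_y = -10.
ε = (∂Q_x/∂P_y)(P_y/Q_x) = -10 × (15.3/1857) ≈ -0.082.
Since ε < 0, margarine and butter are complements.

-0.082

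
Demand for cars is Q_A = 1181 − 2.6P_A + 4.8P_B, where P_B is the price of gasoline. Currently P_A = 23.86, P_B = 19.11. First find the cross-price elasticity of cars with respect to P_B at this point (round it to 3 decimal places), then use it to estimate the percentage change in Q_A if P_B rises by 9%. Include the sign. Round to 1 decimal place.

0.7%

At P_A = 23.86, P_B = 19.11: Q_A = 1210.692.
∂Q_A/∂P_B = 4.8.
ε = (∂Q_A/∂P_B)(P_B/Q_A) = 4.8000 × 19.11/1210.692 ≈ 0.076.
%ΔQ_A ≈ ε × %ΔP_B = 0.076 × (9%) = 0.7%.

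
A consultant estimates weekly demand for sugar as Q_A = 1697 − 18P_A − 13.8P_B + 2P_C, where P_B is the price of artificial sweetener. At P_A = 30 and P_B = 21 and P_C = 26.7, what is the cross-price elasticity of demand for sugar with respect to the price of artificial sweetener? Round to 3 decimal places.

At P_A = 30 and P_B = 21 and P_C = 26.7: Q_A = 920.6.
∂Q_A/∂P_B = -13.8.
ε = (∂Q_A/∂P_B)(P_B/Q_A) = -13.8 × (21/920.6) ≈ -0.315.

-0.315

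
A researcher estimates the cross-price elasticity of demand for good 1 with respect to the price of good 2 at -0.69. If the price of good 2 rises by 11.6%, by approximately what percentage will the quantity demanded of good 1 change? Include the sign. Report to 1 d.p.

%ΔQ ≈ ε × %ΔP of good 2 = -0.69 × (11.6%) = -8.0%.
Demand for good 1 falls by about 8.0%.

-8.0%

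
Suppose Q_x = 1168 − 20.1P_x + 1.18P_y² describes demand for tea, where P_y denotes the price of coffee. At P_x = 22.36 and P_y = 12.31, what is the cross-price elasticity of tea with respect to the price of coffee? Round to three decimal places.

0.399

At P_x = 22.36 and P_y = 12.31: Q_x = 897.377.
∂Q_x/∂P_y = 2.36P_y = 2.36(12.31) = 29.0516.
ε = (∂Q_x/∂P_y)(P_y/Q_x) = 29.0516 × (12.31/897.377) ≈ 0.399.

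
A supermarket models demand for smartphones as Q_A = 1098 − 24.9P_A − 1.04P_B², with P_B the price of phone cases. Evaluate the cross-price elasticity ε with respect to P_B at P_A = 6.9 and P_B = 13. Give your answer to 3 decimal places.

At P_A = 6.9 and P_B = 13: Q_A = 750.43.
∂Q_A/∂P_B = -2.08P_B = -2.08(13) = -27.0400.
ε = (∂Q_A/∂P_B)(P_B/Q_A) = -27.0400 × (13/750.43) ≈ -0.468.
ε < 0: complements.

-0.468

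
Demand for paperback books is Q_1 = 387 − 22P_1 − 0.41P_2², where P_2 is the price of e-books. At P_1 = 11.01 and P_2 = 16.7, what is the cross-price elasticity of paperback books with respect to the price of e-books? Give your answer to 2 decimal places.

At P_1 = 11.01 and P_2 = 16.7: Q_1 = 30.435.
∂Q_1/∂P_2 = -0.82P_2 = -0.82(16.7) = -13.6940.
ε = (∂Q_1/∂P_2)(P_2/Q_1) = -13.6940 × (16.7/30.435) ≈ -7.51.
ε < 0: complements.

-7.51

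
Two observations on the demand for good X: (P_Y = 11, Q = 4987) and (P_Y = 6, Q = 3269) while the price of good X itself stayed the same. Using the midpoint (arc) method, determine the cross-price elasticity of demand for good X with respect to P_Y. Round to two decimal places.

ΔQ_X = 3269 − 4987 = -1718; ΔP_Y = 6 − 11 = -5.
Midpoints: Q̄_X = 4128.0, P̄_Y = 8.50.
ε = (ΔQ_X/Q̄_X)/(ΔP_Y/P̄_Y) = (-1718/4128.0)/(-5/8.50) ≈ 0.71.

0.71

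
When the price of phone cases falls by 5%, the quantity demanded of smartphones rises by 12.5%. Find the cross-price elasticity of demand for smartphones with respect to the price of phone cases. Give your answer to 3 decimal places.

ε = (%ΔQ of smartphones) / (%ΔP of phone cases) = (12.5%) / (-5%) ≈ -2.500.

-2.500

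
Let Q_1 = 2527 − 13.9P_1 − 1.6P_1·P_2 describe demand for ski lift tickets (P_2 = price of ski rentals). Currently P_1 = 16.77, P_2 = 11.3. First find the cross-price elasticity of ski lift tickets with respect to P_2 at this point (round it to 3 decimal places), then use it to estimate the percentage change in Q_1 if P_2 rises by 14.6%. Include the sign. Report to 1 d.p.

-2.2%

At P_1 = 16.77, P_2 = 11.3: Q_1 = 1990.695.
∂Q_1/∂P_2 = -1.6P_1 = -26.8320.
ε = (∂Q_1/∂P_2)(P_2/Q_1) = -26.8320 × 11.3/1990.695 ≈ -0.152.
%ΔQ_1 ≈ ε × %ΔP_2 = -0.152 × (14.6%) = -2.2%.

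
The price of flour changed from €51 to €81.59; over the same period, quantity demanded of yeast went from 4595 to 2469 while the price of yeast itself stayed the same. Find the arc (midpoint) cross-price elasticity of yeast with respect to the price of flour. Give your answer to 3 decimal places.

ΔQ_A = 2469 − 4595 = -2126; ΔP_B = 81.59 − 51 = 30.59.
Midpoints: Q̄_A = 3532.0, P̄_B = 66.30.
ε = (ΔQ_A/Q̄_A)/(ΔP_B/P̄_B) = (-2126/3532.0)/(30.59/66.30) ≈ -1.304.
ε < 0: yeast and flour are complements.

-1.304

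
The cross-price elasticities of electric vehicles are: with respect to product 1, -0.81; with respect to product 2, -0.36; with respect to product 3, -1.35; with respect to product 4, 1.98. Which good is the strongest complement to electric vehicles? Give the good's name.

Complements have ε < 0. The most negative value is -1.35 (product 3).

product 3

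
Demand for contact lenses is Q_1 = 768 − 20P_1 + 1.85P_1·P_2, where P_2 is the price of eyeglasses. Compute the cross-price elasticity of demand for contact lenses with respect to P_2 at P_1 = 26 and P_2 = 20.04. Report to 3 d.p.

0.795

At P_1 = 26 and P_2 = 20.04: Q_1 = 1211.924.
∂Q_1/∂P_2 = 1.85P_1 = 1.85(26) = 48.1000.
ε = (∂Q_1/∂P_2)(P_2/Q_1) = 48.1000 × (20.04/1211.924) ≈ 0.795.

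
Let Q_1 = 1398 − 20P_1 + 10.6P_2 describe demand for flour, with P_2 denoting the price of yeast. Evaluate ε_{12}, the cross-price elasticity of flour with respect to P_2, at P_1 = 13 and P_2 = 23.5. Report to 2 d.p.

At P_1 = 13 and P_2 = 23.5: Q_1 = 1387.1.
∂Q_1/∂P_2 = 10.6.
ε = (∂Q_1/∂P_2)(P_2/Q_1) = 10.6 × (23.5/1387.1) ≈ 0.18.

0.18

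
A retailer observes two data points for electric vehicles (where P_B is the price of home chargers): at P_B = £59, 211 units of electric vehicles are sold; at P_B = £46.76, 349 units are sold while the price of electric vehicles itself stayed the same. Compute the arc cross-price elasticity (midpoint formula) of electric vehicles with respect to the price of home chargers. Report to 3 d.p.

ΔQ_A = 349 − 211 = 138; ΔP_B = 46.76 − 59 = -12.24.
Midpoints: Q̄_A = 280.0, P̄_B = 52.88.
ε = (ΔQ_A/Q̄_A)/(ΔP_B/P̄_B) = (138/280.0)/(-12.24/52.88) ≈ -2.129.

-2.129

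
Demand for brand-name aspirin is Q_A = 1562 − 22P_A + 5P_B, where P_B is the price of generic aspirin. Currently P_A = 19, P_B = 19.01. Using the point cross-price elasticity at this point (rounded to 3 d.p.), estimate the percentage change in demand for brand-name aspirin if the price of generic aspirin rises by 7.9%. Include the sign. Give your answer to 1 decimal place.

0.6%

At P_A = 19, P_B = 19.01: Q_A = 1239.05.
∂Q_A/∂P_B = 5.
ε = (∂Q_A/∂P_B)(P_B/Q_A) = 5.0000 × 19.01/1239.05 ≈ 0.077.
%ΔQ_A ≈ ε × %ΔP_B = 0.077 × (7.9%) = 0.6%.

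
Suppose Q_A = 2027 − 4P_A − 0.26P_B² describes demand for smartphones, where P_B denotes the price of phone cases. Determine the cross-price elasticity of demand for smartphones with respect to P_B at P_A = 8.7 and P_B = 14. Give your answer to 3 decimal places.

-0.053

At P_A = 8.7 and P_B = 14: Q_A = 1941.24.
∂Q_A/∂P_B = -0.52P_B = -0.52(14) = -7.2800.
ε = (∂Q_A/∂P_B)(P_B/Q_A) = -7.2800 × (14/1941.24) ≈ -0.053.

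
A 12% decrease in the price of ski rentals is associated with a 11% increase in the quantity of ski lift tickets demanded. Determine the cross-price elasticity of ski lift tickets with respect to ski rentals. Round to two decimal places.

-0.92

ε = (%ΔQ of ski lift tickets) / (%ΔP of ski rentals) = (11%) / (-12%) ≈ -0.92.
Negative cross-price elasticity: complements.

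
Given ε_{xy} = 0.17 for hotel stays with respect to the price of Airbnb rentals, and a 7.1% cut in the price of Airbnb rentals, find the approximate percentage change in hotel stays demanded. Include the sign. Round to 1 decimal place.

-1.2%

%ΔQ ≈ ε × %ΔP of Airbnb rentals = 0.17 × (-7.1%) = -1.2%.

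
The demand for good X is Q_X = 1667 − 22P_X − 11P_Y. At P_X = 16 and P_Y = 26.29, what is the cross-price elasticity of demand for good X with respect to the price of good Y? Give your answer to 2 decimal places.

At P_X = 16 and P_Y = 26.29: Q_X = 1025.81.
∂Q_X/∂P_Y = -11.
ε = (∂Q_X/∂P_Y)(P_Y/Q_X) = -11 × (26.29/1025.81) ≈ -0.28.

-0.28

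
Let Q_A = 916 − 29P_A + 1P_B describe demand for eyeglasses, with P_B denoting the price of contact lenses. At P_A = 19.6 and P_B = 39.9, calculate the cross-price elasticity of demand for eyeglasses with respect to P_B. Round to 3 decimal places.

0.103

At P_A = 19.6 and P_B = 39.9: Q_A = 387.5.
∂Q_A/∂P_B = 1.
ε = (∂Q_A/∂P_B)(P_B/Q_A) = 1 × (39.9/387.5) ≈ 0.103.
Since ε > 0, eyeglasses and contact lenses are substitutes.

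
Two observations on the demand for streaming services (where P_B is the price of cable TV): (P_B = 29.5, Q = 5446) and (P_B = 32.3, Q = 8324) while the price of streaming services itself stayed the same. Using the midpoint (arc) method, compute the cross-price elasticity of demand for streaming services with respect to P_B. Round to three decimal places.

4.613

ΔQ_A = 8324 − 5446 = 2878; ΔP_B = 32.3 − 29.5 = 2.8.
Midpoints: Q̄_A = 6885.0, P̄_B = 30.90.
ε = (ΔQ_A/Q̄_A)/(ΔP_B/P̄_B) = (2878/6885.0)/(2.8/30.90) ≈ 4.613.
ε > 0: streaming services and cable TV are substitutes.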